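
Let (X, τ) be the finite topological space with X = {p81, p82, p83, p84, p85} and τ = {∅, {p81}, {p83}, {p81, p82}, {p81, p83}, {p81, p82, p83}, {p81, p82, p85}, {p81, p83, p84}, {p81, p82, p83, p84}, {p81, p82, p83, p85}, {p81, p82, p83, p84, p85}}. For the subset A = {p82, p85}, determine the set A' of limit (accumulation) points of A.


A' = {p85}

For each x ∈ X, list the open sets U ∈ τ with x ∈ U, then check whether U ∩ (A ∖ {x}) ≠ ∅ for every such U.
  x = p81: open {p81} ∋ x has {p81} ∩ (A ∖ {p81}) = ∅, so x is NOT a limit point.
  x = p82: open {p81, p82} ∋ x has {p81, p82} ∩ (A ∖ {p82}) = ∅, so x is NOT a limit point.
  x = p83: open {p83} ∋ x has {p83} ∩ (A ∖ {p83}) = ∅, so x is NOT a limit point.
  x = p84: open {p81, p83, p84} ∋ x has {p81, p83, p84} ∩ (A ∖ {p84}) = ∅, so x is NOT a limit point.
  x = p85: opens ∋ x are {p81, p82, p85}, {p81, p82, p83, p85}, {p81, p82, p83, p84, p85}; each meets A ∖ {p85}, so x IS a limit point.
Collecting: A' = {p85}.


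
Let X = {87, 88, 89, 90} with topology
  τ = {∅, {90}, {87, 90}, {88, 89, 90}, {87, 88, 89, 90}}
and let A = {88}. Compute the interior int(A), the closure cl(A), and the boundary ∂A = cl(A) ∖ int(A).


int(A) = ∅, cl(A) = {88, 89}, ∂A = {88, 89}.

Closed sets in (X, τ) are complements of opens:
  closed(X, τ) = {∅, {87}, {88, 89}, {87, 88, 89}, {87, 88, 89, 90}}.
int(A) = ⋃ {U ∈ τ : U ⊆ A}. Opens contained in A: ∅.
Taking the union of these: int(A) = ∅.
cl(A) = ⋂ {C closed : A ⊆ C}. Closed sets containing A: {88, 89}, {87, 88, 89}, {87, 88, 89, 90}.
Intersecting these: cl(A) = {88, 89}.
∂A = cl(A) ∖ int(A) = {88, 89} ∖ ∅ = {88, 89}.


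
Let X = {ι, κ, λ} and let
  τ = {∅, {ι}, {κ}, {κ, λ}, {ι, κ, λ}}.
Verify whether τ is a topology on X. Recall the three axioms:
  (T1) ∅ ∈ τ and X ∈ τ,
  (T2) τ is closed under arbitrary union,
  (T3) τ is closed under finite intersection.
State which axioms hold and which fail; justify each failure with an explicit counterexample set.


τ is NOT a topology on X.

Axiom (T1): ∅ ∈ τ? Yes; X ∈ τ? Yes.
Axiom (T2/T3): check pairwise unions and intersections of members of τ.
Counterexample for (T2): {ι} ∪ {κ} = {ι, κ} ∉ τ. Therefore τ is NOT a topology.


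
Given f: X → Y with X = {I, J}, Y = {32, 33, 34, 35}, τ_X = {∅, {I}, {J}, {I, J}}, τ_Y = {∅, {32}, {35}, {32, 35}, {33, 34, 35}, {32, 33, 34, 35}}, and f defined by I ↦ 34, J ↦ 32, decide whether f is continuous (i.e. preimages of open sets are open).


f IS continuous.

Compute f^{-1}(U) for each U ∈ τ_Y:
  U = ∅: f^{-1}(U) = ∅ ∈ τ_X ✓.
  U = {32}: f^{-1}(U) = {J} ∈ τ_X ✓.
  U = {35}: f^{-1}(U) = ∅ ∈ τ_X ✓.
  U = {32, 35}: f^{-1}(U) = {J} ∈ τ_X ✓.
  U = {33, 34, 35}: f^{-1}(U) = {I} ∈ τ_X ✓.
  U = {32, 33, 34, 35}: f^{-1}(U) = {I, J} ∈ τ_X ✓.
Every preimage lies in τ_X, so f IS continuous.


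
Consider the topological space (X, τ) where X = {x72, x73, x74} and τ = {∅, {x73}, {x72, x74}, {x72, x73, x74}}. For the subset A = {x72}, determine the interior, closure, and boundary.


int(A) = ∅, cl(A) = {x72, x74}, ∂A = {x72, x74}.

Closed sets in (X, τ) are complements of opens:
  closed(X, τ) = {∅, {x73}, {x72, x74}, {x72, x73, x74}}.
int(A) = ⋃ {U ∈ τ : U ⊆ A}. Opens contained in A: ∅.
Taking the union of these: int(A) = ∅.
cl(A) = ⋂ {C closed : A ⊆ C}. Closed sets containing A: {x72, x74}, {x72, x73, x74}.
Intersecting these: cl(A) = {x72, x74}.
∂A = cl(A) ∖ int(A) = {x72, x74} ∖ ∅ = {x72, x74}.


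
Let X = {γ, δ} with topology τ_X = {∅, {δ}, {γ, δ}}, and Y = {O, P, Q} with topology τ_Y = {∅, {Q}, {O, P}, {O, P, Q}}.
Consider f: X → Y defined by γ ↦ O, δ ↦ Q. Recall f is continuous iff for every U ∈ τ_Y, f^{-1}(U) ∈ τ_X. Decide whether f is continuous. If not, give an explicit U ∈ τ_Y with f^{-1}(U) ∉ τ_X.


f is NOT continuous.

Compute f^{-1}(U) for each U ∈ τ_Y:
  U = ∅: f^{-1}(U) = ∅ ∈ τ_X ✓.
  U = {Q}: f^{-1}(U) = {δ} ∈ τ_X ✓.
  U = {O, P}: f^{-1}(U) = {γ} ∉ τ_X ✗.
  U = {O, P, Q}: f^{-1}(U) = {γ, δ} ∈ τ_X ✓.
Found U = {O, P} with f^{-1}(U) = {γ} not in τ_X. Therefore f is NOT continuous.


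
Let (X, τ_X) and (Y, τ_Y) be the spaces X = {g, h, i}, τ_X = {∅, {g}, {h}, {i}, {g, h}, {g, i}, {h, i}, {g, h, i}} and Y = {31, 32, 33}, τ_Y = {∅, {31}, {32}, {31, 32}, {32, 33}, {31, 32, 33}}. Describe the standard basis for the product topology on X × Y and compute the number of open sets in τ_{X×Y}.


Basis B = {∅ × ∅, {g} × {31}, {g} × {32}, {h} × {31}, {h} × {32}, {i} × {31}, {i} × {32}, {g} × {31, 32}, {g, h} × {31}, {g, i} × {31}, {g} × {32, 33}, {g, h} × {32}, {g, i} × {32}, {h} × {31, 32}, {h, i} × {31}, {h} × {32, 33}, {h, i} × {32}, {i} × {31, 32}, {i} × {32, 33}, {g} × {31, 32, 33}, {g, h, i} × {31}, {g, h, i} × {32}, {h} × {31, 32, 33}, {i} × {31, 32, 33}, {g, h} × {31, 32}, {g, i} × {31, 32}, {g, h} × {32, 33}, {g, i} × {32, 33}, {h, i} × {31, 32}, {h, i} × {32, 33}, {g, h} × {31, 32, 33}, {g, i} × {31, 32, 33}, {g, h, i} × {31, 32}, {g, h, i} × {32, 33}, {h, i} × {31, 32, 33}, {g, h, i} × {31, 32, 33}}; |τ_{X×Y}| = 216.

Enumerate products U × V with U ∈ τ_X, V ∈ τ_Y (deduplicated):
  ∅ × ∅ = {} (∅)
  {g} × {31} = {(g,31)}
  {g} × {32} = {(g,32)}
  {h} × {31} = {(h,31)}
  {h} × {32} = {(h,32)}
  {i} × {31} = {(i,31)}
  {i} × {32} = {(i,32)}
  {g} × {31, 32} = {(g,31), (g,32)}
  {g, h} × {31} = {(g,31), (h,31)}
  {g, i} × {31} = {(g,31), (i,31)}
  {g} × {32, 33} = {(g,32), (g,33)}
  {g, h} × {32} = {(g,32), (h,32)}
  {g, i} × {32} = {(g,32), (i,32)}
  {h} × {31, 32} = {(h,31), (h,32)}
  {h, i} × {31} = {(h,31), (i,31)}
  {h} × {32, 33} = {(h,32), (h,33)}
  {h, i} × {32} = {(h,32), (i,32)}
  {i} × {31, 32} = {(i,31), (i,32)}
  {i} × {32, 33} = {(i,32), (i,33)}
  {g} × {31, 32, 33} = {(g,31), (g,32), (g,33)}
  {g, h, i} × {31} = {(g,31), (h,31), (i,31)}
  {g, h, i} × {32} = {(g,32), (h,32), (i,32)}
  {h} × {31, 32, 33} = {(h,31), (h,32), (h,33)}
  {i} × {31, 32, 33} = {(i,31), (i,32), (i,33)}
  {g, h} × {31, 32} = {(g,31), (g,32), (h,31), (h,32)}
  {g, i} × {31, 32} = {(g,31), (g,32), (i,31), (i,32)}
  {g, h} × {32, 33} = {(g,32), (g,33), (h,32), (h,33)}
  {g, i} × {32, 33} = {(g,32), (g,33), (i,32), (i,33)}
  {h, i} × {31, 32} = {(h,31), (h,32), (i,31), (i,32)}
  {h, i} × {32, 33} = {(h,32), (h,33), (i,32), (i,33)}
  {g, h} × {31, 32, 33} = {(g,31), (g,32), (g,33), (h,31), (h,32), (h,33)}
  {g, i} × {31, 32, 33} = {(g,31), (g,32), (g,33), (i,31), (i,32), (i,33)}
  {g, h, i} × {31, 32} = {(g,31), (g,32), (h,31), (h,32), (i,31), (i,32)}
  {g, h, i} × {32, 33} = {(g,32), (g,33), (h,32), (h,33), (i,32), (i,33)}
  {h, i} × {31, 32, 33} = {(h,31), (h,32), (h,33), (i,31), (i,32), (i,33)}
  {g, h, i} × {31, 32, 33} = {(g,31), (g,32), (g,33), (h,31), (h,32), (h,33), (i,31), (i,32), (i,33)}
These 36 distinct sets form the basis B.
Close under arbitrary unions to get τ_{X×Y}; counting gives |τ_{X×Y}| = 216.


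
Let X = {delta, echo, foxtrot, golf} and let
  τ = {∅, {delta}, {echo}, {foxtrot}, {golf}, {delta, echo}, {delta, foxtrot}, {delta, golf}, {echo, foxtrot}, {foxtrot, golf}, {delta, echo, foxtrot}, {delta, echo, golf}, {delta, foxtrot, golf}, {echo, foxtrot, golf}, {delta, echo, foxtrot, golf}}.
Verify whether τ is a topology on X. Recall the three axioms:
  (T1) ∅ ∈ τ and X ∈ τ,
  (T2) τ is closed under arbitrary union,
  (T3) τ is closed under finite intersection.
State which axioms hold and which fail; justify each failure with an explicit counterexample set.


τ is NOT a topology on X.

Axiom (T1): ∅ ∈ τ? Yes; X ∈ τ? Yes.
Axiom (T2/T3): check pairwise unions and intersections of members of τ.
Counterexample for (T2): {echo} ∪ {golf} = {echo, golf} ∉ τ. Therefore τ is NOT a topology.


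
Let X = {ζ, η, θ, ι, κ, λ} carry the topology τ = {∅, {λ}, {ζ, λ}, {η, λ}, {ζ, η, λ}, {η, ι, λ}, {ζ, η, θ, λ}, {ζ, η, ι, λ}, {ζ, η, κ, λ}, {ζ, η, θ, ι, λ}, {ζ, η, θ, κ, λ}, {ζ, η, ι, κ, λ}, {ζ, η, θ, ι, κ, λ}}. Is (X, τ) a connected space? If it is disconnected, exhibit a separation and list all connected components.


(X, τ) is connected.

Find clopen sets (U ∈ τ with X ∖ U ∈ τ):
  U = ∅, X ∖ U = {ζ, η, θ, ι, κ, λ} — both open, so U is clopen.
  U = {ζ, η, θ, ι, κ, λ}, X ∖ U = ∅ — both open, so U is clopen.
Only trivial clopens (∅ and X) exist, so (X, τ) is connected.
Compute connected components by grouping points that agree on all clopens:
  component: {ζ, η, θ, ι, κ, λ}


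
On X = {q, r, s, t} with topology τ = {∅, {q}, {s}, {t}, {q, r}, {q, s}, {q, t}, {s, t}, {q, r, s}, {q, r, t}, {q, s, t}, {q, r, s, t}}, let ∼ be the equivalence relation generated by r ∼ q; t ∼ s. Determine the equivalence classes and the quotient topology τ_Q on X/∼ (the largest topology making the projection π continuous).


X/∼ = {[q=r], [s=t]}; |τ_Q| = 4.

Equivalence classes: [q=r], [s=t].
Quotient map π: X → X/∼ sends q ↦ [q=r], r ↦ [q=r], s ↦ [s=t], t ↦ [s=t].
For each subset V ⊆ X/∼, compute π^{-1}(V) ⊆ X and check whether π^{-1}(V) ∈ τ. V is open in τ_Q iff π^{-1}(V) ∈ τ.
  V = {}: π^{-1}(V) = ∅ ∈ τ ✓.
  V = {[q=r]}: π^{-1}(V) = {q, r} ∈ τ ✓.
  V = {[s=t]}: π^{-1}(V) = {s, t} ∈ τ ✓.
  V = {[q=r], [s=t]}: π^{-1}(V) = {q, r, s, t} ∈ τ ✓.
Open sets in the quotient: τ_Q = {{}, {[q=r]}, {[s=t]}, {[q=r], [s=t]}} (4 elements).


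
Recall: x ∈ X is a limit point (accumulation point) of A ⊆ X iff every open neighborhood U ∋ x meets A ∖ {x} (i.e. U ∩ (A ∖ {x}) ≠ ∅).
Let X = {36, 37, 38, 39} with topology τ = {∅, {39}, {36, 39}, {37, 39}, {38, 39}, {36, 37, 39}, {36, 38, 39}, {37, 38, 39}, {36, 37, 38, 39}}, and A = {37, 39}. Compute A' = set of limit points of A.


A' = {36, 37, 38}

For each x ∈ X, list the open sets U ∈ τ with x ∈ U, then check whether U ∩ (A ∖ {x}) ≠ ∅ for every such U.
  x = 36: opens ∋ x are {36, 39}, {36, 37, 39}, {36, 38, 39}, {36, 37, 38, 39}; each meets A ∖ {36}, so x IS a limit point.
  x = 37: opens ∋ x are {37, 39}, {36, 37, 39}, {37, 38, 39}, {36, 37, 38, 39}; each meets A ∖ {37}, so x IS a limit point.
  x = 38: opens ∋ x are {38, 39}, {36, 38, 39}, {37, 38, 39}, {36, 37, 38, 39}; each meets A ∖ {38}, so x IS a limit point.
  x = 39: open {39} ∋ x has {39} ∩ (A ∖ {39}) = ∅, so x is NOT a limit point.
Collecting: A' = {36, 37, 38}.


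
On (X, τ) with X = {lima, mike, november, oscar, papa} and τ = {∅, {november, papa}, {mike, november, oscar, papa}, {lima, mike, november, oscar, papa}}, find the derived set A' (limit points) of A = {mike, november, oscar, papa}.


A' = {lima, mike, november, oscar, papa}

For each x ∈ X, list the open sets U ∈ τ with x ∈ U, then check whether U ∩ (A ∖ {x}) ≠ ∅ for every such U.
  x = lima: opens ∋ x are {lima, mike, november, oscar, papa}; each meets A ∖ {lima}, so x IS a limit point.
  x = mike: opens ∋ x are {mike, november, oscar, papa}, {lima, mike, november, oscar, papa}; each meets A ∖ {mike}, so x IS a limit point.
  x = november: opens ∋ x are {november, papa}, {mike, november, oscar, papa}, {lima, mike, november, oscar, papa}; each meets A ∖ {november}, so x IS a limit point.
  x = oscar: opens ∋ x are {mike, november, oscar, papa}, {lima, mike, november, oscar, papa}; each meets A ∖ {oscar}, so x IS a limit point.
  x = papa: opens ∋ x are {november, papa}, {mike, november, oscar, papa}, {lima, mike, november, oscar, papa}; each meets A ∖ {papa}, so x IS a limit point.
Collecting: A' = {lima, mike, november, oscar, papa}.


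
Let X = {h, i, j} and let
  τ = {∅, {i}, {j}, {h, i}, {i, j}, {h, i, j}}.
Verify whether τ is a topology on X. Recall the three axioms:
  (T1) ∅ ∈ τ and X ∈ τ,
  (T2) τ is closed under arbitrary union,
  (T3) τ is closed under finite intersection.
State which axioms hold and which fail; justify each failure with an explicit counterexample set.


τ IS a topology on X.

Axiom (T1): ∅ ∈ τ? Yes; X ∈ τ? Yes.
Axiom (T2/T3): check pairwise unions and intersections of members of τ.
All pairwise intersections and unions checked — each lies in τ. Therefore τ satisfies (T1), (T2), (T3): it IS a topology on X.


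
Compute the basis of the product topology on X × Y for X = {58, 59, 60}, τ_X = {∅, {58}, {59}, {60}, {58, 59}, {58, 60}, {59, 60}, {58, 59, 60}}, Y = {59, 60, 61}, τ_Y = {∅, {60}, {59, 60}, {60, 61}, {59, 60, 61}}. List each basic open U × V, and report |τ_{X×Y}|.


Basis B = {∅ × ∅, {58} × {60}, {59} × {60}, {60} × {60}, {58} × {59, 60}, {58} × {60, 61}, {58, 59} × {60}, {58, 60} × {60}, {59} × {59, 60}, {59} × {60, 61}, {59, 60} × {60}, {60} × {59, 60}, {60} × {60, 61}, {58} × {59, 60, 61}, {58, 59, 60} × {60}, {59} × {59, 60, 61}, {60} × {59, 60, 61}, {58, 59} × {59, 60}, {58, 60} × {59, 60}, {58, 59} × {60, 61}, {58, 60} × {60, 61}, {59, 60} × {59, 60}, {59, 60} × {60, 61}, {58, 59} × {59, 60, 61}, {58, 60} × {59, 60, 61}, {58, 59, 60} × {59, 60}, {58, 59, 60} × {60, 61}, {59, 60} × {59, 60, 61}, {58, 59, 60} × {59, 60, 61}}; |τ_{X×Y}| = 125.

Enumerate products U × V with U ∈ τ_X, V ∈ τ_Y (deduplicated):
  ∅ × ∅ = {} (∅)
  {58} × {60} = {(58,60)}
  {59} × {60} = {(59,60)}
  {60} × {60} = {(60,60)}
  {58} × {59, 60} = {(58,59), (58,60)}
  {58} × {60, 61} = {(58,60), (58,61)}
  {58, 59} × {60} = {(58,60), (59,60)}
  {58, 60} × {60} = {(58,60), (60,60)}
  {59} × {59, 60} = {(59,59), (59,60)}
  {59} × {60, 61} = {(59,60), (59,61)}
  {59, 60} × {60} = {(59,60), (60,60)}
  {60} × {59, 60} = {(60,59), (60,60)}
  {60} × {60, 61} = {(60,60), (60,61)}
  {58} × {59, 60, 61} = {(58,59), (58,60), (58,61)}
  {58, 59, 60} × {60} = {(58,60), (59,60), (60,60)}
  {59} × {59, 60, 61} = {(59,59), (59,60), (59,61)}
  {60} × {59, 60, 61} = {(60,59), (60,60), (60,61)}
  {58, 59} × {59, 60} = {(58,59), (58,60), (59,59), (59,60)}
  {58, 60} × {59, 60} = {(58,59), (58,60), (60,59), (60,60)}
  {58, 59} × {60, 61} = {(58,60), (58,61), (59,60), (59,61)}
  {58, 60} × {60, 61} = {(58,60), (58,61), (60,60), (60,61)}
  {59, 60} × {59, 60} = {(59,59), (59,60), (60,59), (60,60)}
  {59, 60} × {60, 61} = {(59,60), (59,61), (60,60), (60,61)}
  {58, 59} × {59, 60, 61} = {(58,59), (58,60), (58,61), (59,59), (59,60), (59,61)}
  {58, 60} × {59, 60, 61} = {(58,59), (58,60), (58,61), (60,59), (60,60), (60,61)}
  {58, 59, 60} × {59, 60} = {(58,59), (58,60), (59,59), (59,60), (60,59), (60,60)}
  {58, 59, 60} × {60, 61} = {(58,60), (58,61), (59,60), (59,61), (60,60), (60,61)}
  {59, 60} × {59, 60, 61} = {(59,59), (59,60), (59,61), (60,59), (60,60), (60,61)}
  {58, 59, 60} × {59, 60, 61} = {(58,59), (58,60), (58,61), (59,59), (59,60), (59,61), (60,59), (60,60), (60,61)}
These 29 distinct sets form the basis B.
Close under arbitrary unions to get τ_{X×Y}; counting gives |τ_{X×Y}| = 125.


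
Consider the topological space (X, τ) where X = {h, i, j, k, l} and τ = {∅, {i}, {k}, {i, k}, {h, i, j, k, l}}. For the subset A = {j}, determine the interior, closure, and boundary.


int(A) = ∅, cl(A) = {h, j, l}, ∂A = {h, j, l}.

Closed sets in (X, τ) are complements of opens:
  closed(X, τ) = {∅, {h, j, l}, {h, i, j, l}, {h, j, k, l}, {h, i, j, k, l}}.
int(A) = ⋃ {U ∈ τ : U ⊆ A}. Opens contained in A: ∅.
Taking the union of these: int(A) = ∅.
cl(A) = ⋂ {C closed : A ⊆ C}. Closed sets containing A: {h, j, l}, {h, i, j, l}, {h, j, k, l}, {h, i, j, k, l}.
Intersecting these: cl(A) = {h, j, l}.
∂A = cl(A) ∖ int(A) = {h, j, l} ∖ ∅ = {h, j, l}.


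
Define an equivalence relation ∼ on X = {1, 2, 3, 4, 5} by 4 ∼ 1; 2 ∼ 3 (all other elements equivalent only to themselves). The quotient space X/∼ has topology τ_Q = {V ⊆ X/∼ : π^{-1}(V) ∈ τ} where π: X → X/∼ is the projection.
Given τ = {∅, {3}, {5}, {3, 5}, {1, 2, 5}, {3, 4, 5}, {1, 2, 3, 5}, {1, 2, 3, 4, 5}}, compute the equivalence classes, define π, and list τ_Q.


X/∼ = {[1=4], [2=3], [5]}; |τ_Q| = 3.

Equivalence classes: [1=4], [2=3], [5].
Quotient map π: X → X/∼ sends 1 ↦ [1=4], 2 ↦ [2=3], 3 ↦ [2=3], 4 ↦ [1=4], 5 ↦ [5].
For each subset V ⊆ X/∼, compute π^{-1}(V) ⊆ X and check whether π^{-1}(V) ∈ τ. V is open in τ_Q iff π^{-1}(V) ∈ τ.
  V = {}: π^{-1}(V) = ∅ ∈ τ ✓.
  V = {[1=4]}: π^{-1}(V) = {1, 4} ∉ τ ✗.
  V = {[2=3]}: π^{-1}(V) = {2, 3} ∉ τ ✗.
  V = {[1=4], [2=3]}: π^{-1}(V) = {1, 2, 3, 4} ∉ τ ✗.
  V = {[5]}: π^{-1}(V) = {5} ∈ τ ✓.
  V = {[1=4], [5]}: π^{-1}(V) = {1, 4, 5} ∉ τ ✗.
  V = {[2=3], [5]}: π^{-1}(V) = {2, 3, 5} ∉ τ ✗.
  V = {[1=4], [2=3], [5]}: π^{-1}(V) = {1, 2, 3, 4, 5} ∈ τ ✓.
Open sets in the quotient: τ_Q = {{}, {[5]}, {[1=4], [2=3], [5]}} (3 elements).


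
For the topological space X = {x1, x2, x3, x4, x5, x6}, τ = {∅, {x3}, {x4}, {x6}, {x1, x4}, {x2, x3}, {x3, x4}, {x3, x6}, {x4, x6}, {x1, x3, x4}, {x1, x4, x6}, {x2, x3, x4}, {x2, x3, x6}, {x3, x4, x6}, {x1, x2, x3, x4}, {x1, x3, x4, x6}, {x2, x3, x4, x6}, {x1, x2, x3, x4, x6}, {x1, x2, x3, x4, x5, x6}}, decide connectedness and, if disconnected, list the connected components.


(X, τ) is connected.

Find clopen sets (U ∈ τ with X ∖ U ∈ τ):
  U = ∅, X ∖ U = {x1, x2, x3, x4, x5, x6} — both open, so U is clopen.
  U = {x1, x2, x3, x4, x5, x6}, X ∖ U = ∅ — both open, so U is clopen.
Only trivial clopens (∅ and X) exist, so (X, τ) is connected.
Compute connected components by grouping points that agree on all clopens:
  component: {x1, x2, x3, x4, x5, x6}


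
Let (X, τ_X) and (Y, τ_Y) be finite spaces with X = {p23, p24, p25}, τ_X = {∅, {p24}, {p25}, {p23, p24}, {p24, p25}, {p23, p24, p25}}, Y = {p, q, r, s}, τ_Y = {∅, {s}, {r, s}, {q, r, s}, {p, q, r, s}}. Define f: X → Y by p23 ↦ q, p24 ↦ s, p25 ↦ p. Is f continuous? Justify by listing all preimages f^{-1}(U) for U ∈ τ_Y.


f IS continuous.

Compute f^{-1}(U) for each U ∈ τ_Y:
  U = ∅: f^{-1}(U) = ∅ ∈ τ_X ✓.
  U = {s}: f^{-1}(U) = {p24} ∈ τ_X ✓.
  U = {r, s}: f^{-1}(U) = {p24} ∈ τ_X ✓.
  U = {q, r, s}: f^{-1}(U) = {p23, p24} ∈ τ_X ✓.
  U = {p, q, r, s}: f^{-1}(U) = {p23, p24, p25} ∈ τ_X ✓.
Every preimage lies in τ_X, so f IS continuous.


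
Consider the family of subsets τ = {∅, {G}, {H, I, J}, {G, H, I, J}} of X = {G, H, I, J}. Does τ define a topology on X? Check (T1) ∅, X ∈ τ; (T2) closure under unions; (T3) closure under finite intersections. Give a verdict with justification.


τ IS a topology on X.

Axiom (T1): ∅ ∈ τ? Yes; X ∈ τ? Yes.
Axiom (T2/T3): check pairwise unions and intersections of members of τ.
All pairwise intersections and unions checked — each lies in τ. Therefore τ satisfies (T1), (T2), (T3): it IS a topology on X.


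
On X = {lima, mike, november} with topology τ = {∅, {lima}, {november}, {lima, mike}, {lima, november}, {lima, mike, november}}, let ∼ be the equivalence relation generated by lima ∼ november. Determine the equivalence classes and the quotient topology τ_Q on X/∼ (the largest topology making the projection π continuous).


X/∼ = {[lima=november], [mike]}; |τ_Q| = 3.

Equivalence classes: [lima=november], [mike].
Quotient map π: X → X/∼ sends lima ↦ [lima=november], mike ↦ [mike], november ↦ [lima=november].
For each subset V ⊆ X/∼, compute π^{-1}(V) ⊆ X and check whether π^{-1}(V) ∈ τ. V is open in τ_Q iff π^{-1}(V) ∈ τ.
  V = {}: π^{-1}(V) = ∅ ∈ τ ✓.
  V = {[lima=november]}: π^{-1}(V) = {lima, november} ∈ τ ✓.
  V = {[mike]}: π^{-1}(V) = {mike} ∉ τ ✗.
  V = {[lima=november], [mike]}: π^{-1}(V) = {lima, mike, november} ∈ τ ✓.
Open sets in the quotient: τ_Q = {{}, {[lima=november]}, {[lima=november], [mike]}} (3 elements).


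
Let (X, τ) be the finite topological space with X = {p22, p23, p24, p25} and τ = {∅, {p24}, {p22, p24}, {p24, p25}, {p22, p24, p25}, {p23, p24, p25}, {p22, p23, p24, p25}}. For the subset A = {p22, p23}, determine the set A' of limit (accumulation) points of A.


A' = ∅

For each x ∈ X, list the open sets U ∈ τ with x ∈ U, then check whether U ∩ (A ∖ {x}) ≠ ∅ for every such U.
  x = p22: open {p22, p24} ∋ x has {p22, p24} ∩ (A ∖ {p22}) = ∅, so x is NOT a limit point.
  x = p23: open {p23, p24, p25} ∋ x has {p23, p24, p25} ∩ (A ∖ {p23}) = ∅, so x is NOT a limit point.
  x = p24: open {p24} ∋ x has {p24} ∩ (A ∖ {p24}) = ∅, so x is NOT a limit point.
  x = p25: open {p24, p25} ∋ x has {p24, p25} ∩ (A ∖ {p25}) = ∅, so x is NOT a limit point.
Collecting: A' = ∅.


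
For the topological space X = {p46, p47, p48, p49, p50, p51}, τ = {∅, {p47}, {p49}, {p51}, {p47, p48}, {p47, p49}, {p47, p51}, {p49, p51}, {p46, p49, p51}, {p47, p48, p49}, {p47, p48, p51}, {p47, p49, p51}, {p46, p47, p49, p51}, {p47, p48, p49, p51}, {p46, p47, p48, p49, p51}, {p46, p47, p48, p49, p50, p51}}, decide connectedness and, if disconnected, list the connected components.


(X, τ) is connected.

Find clopen sets (U ∈ τ with X ∖ U ∈ τ):
  U = ∅, X ∖ U = {p46, p47, p48, p49, p50, p51} — both open, so U is clopen.
  U = {p46, p47, p48, p49, p50, p51}, X ∖ U = ∅ — both open, so U is clopen.
Only trivial clopens (∅ and X) exist, so (X, τ) is connected.
Compute connected components by grouping points that agree on all clopens:
  component: {p46, p47, p48, p49, p50, p51}


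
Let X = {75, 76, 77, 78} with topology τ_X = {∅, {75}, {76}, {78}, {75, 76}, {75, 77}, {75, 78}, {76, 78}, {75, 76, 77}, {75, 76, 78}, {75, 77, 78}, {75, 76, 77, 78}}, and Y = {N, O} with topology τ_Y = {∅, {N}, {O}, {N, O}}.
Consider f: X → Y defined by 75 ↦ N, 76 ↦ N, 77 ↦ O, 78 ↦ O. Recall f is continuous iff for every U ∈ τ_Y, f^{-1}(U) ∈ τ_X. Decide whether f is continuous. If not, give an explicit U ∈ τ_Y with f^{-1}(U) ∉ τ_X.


f is NOT continuous.

Compute f^{-1}(U) for each U ∈ τ_Y:
  U = ∅: f^{-1}(U) = ∅ ∈ τ_X ✓.
  U = {N}: f^{-1}(U) = {75, 76} ∈ τ_X ✓.
  U = {O}: f^{-1}(U) = {77, 78} ∉ τ_X ✗.
  U = {N, O}: f^{-1}(U) = {75, 76, 77, 78} ∈ τ_X ✓.
Found U = {O} with f^{-1}(U) = {77, 78} not in τ_X. Therefore f is NOT continuous.


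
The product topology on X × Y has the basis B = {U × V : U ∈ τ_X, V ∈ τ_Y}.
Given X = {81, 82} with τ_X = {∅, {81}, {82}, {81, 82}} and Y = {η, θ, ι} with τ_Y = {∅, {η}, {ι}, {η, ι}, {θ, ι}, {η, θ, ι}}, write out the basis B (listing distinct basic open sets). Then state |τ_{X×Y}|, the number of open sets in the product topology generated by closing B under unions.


Basis B = {∅ × ∅, {81} × {η}, {81} × {ι}, {82} × {η}, {82} × {ι}, {81} × {η, ι}, {81, 82} × {η}, {81} × {θ, ι}, {81, 82} × {ι}, {82} × {η, ι}, {82} × {θ, ι}, {81} × {η, θ, ι}, {82} × {η, θ, ι}, {81, 82} × {η, ι}, {81, 82} × {θ, ι}, {81, 82} × {η, θ, ι}}; |τ_{X×Y}| = 36.

Enumerate products U × V with U ∈ τ_X, V ∈ τ_Y (deduplicated):
  ∅ × ∅ = {} (∅)
  {81} × {η} = {(81,η)}
  {81} × {ι} = {(81,ι)}
  {82} × {η} = {(82,η)}
  {82} × {ι} = {(82,ι)}
  {81} × {η, ι} = {(81,η), (81,ι)}
  {81, 82} × {η} = {(81,η), (82,η)}
  {81} × {θ, ι} = {(81,θ), (81,ι)}
  {81, 82} × {ι} = {(81,ι), (82,ι)}
  {82} × {η, ι} = {(82,η), (82,ι)}
  {82} × {θ, ι} = {(82,θ), (82,ι)}
  {81} × {η, θ, ι} = {(81,η), (81,θ), (81,ι)}
  {82} × {η, θ, ι} = {(82,η), (82,θ), (82,ι)}
  {81, 82} × {η, ι} = {(81,η), (81,ι), (82,η), (82,ι)}
  {81, 82} × {θ, ι} = {(81,θ), (81,ι), (82,θ), (82,ι)}
  {81, 82} × {η, θ, ι} = {(81,η), (81,θ), (81,ι), (82,η), (82,θ), (82,ι)}
These 16 distinct sets form the basis B.
Close under arbitrary unions to get τ_{X×Y}; counting gives |τ_{X×Y}| = 36.


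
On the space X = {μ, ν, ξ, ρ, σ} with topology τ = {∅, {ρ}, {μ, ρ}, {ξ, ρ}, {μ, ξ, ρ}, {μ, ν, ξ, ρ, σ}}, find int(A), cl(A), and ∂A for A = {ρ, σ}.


int(A) = {ρ}, cl(A) = {μ, ν, ξ, ρ, σ}, ∂A = {μ, ν, ξ, σ}.

Closed sets in (X, τ) are complements of opens:
  closed(X, τ) = {∅, {ν, σ}, {μ, ν, σ}, {ν, ξ, σ}, {μ, ν, ξ, σ}, {μ, ν, ξ, ρ, σ}}.
int(A) = ⋃ {U ∈ τ : U ⊆ A}. Opens contained in A: ∅, {ρ}.
Taking the union of these: int(A) = {ρ}.
cl(A) = ⋂ {C closed : A ⊆ C}. Closed sets containing A: {μ, ν, ξ, ρ, σ}.
Intersecting these: cl(A) = {μ, ν, ξ, ρ, σ}.
∂A = cl(A) ∖ int(A) = {μ, ν, ξ, ρ, σ} ∖ {ρ} = {μ, ν, ξ, σ}.


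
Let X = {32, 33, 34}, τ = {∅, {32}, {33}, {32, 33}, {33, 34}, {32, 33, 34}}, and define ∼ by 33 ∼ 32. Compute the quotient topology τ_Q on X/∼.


X/∼ = {[32=33], [34]}; |τ_Q| = 3.

Equivalence classes: [32=33], [34].
Quotient map π: X → X/∼ sends 32 ↦ [32=33], 33 ↦ [32=33], 34 ↦ [34].
For each subset V ⊆ X/∼, compute π^{-1}(V) ⊆ X and check whether π^{-1}(V) ∈ τ. V is open in τ_Q iff π^{-1}(V) ∈ τ.
  V = {}: π^{-1}(V) = ∅ ∈ τ ✓.
  V = {[32=33]}: π^{-1}(V) = {32, 33} ∈ τ ✓.
  V = {[34]}: π^{-1}(V) = {34} ∉ τ ✗.
  V = {[32=33], [34]}: π^{-1}(V) = {32, 33, 34} ∈ τ ✓.
Open sets in the quotient: τ_Q = {{}, {[32=33]}, {[32=33], [34]}} (3 elements).


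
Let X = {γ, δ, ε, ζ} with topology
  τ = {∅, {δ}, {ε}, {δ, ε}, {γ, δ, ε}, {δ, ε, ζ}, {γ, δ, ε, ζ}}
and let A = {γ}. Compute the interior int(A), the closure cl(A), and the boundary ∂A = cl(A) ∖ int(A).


int(A) = ∅, cl(A) = {γ}, ∂A = {γ}.

Closed sets in (X, τ) are complements of opens:
  closed(X, τ) = {∅, {γ}, {ζ}, {γ, ζ}, {γ, δ, ζ}, {γ, ε, ζ}, {γ, δ, ε, ζ}}.
int(A) = ⋃ {U ∈ τ : U ⊆ A}. Opens contained in A: ∅.
Taking the union of these: int(A) = ∅.
cl(A) = ⋂ {C closed : A ⊆ C}. Closed sets containing A: {γ}, {γ, ζ}, {γ, δ, ζ}, {γ, ε, ζ}, {γ, δ, ε, ζ}.
Intersecting these: cl(A) = {γ}.
∂A = cl(A) ∖ int(A) = {γ} ∖ ∅ = {γ}.


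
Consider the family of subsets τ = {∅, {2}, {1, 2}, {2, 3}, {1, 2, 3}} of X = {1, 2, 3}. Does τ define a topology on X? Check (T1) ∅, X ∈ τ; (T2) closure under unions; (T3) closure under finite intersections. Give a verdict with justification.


τ IS a topology on X.

Axiom (T1): ∅ ∈ τ? Yes; X ∈ τ? Yes.
Axiom (T2/T3): check pairwise unions and intersections of members of τ.
All pairwise intersections and unions checked — each lies in τ. Therefore τ satisfies (T1), (T2), (T3): it IS a topology on X.


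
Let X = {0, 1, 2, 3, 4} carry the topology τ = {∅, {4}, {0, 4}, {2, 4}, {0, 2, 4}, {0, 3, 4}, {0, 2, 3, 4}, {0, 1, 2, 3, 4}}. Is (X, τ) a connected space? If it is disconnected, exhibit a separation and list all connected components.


(X, τ) is connected.

Find clopen sets (U ∈ τ with X ∖ U ∈ τ):
  U = ∅, X ∖ U = {0, 1, 2, 3, 4} — both open, so U is clopen.
  U = {0, 1, 2, 3, 4}, X ∖ U = ∅ — both open, so U is clopen.
Only trivial clopens (∅ and X) exist, so (X, τ) is connected.
Compute connected components by grouping points that agree on all clopens:
  component: {0, 1, 2, 3, 4}


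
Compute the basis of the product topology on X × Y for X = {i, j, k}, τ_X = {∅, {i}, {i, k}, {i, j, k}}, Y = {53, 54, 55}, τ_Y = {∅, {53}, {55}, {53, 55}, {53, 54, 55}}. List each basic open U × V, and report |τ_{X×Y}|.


Basis B = {∅ × ∅, {i} × {53}, {i} × {55}, {i} × {53, 55}, {i, k} × {53}, {i, k} × {55}, {i} × {53, 54, 55}, {i, j, k} × {53}, {i, j, k} × {55}, {i, k} × {53, 55}, {i, k} × {53, 54, 55}, {i, j, k} × {53, 55}, {i, j, k} × {53, 54, 55}}; |τ_{X×Y}| = 30.

Enumerate products U × V with U ∈ τ_X, V ∈ τ_Y (deduplicated):
  ∅ × ∅ = {} (∅)
  {i} × {53} = {(i,53)}
  {i} × {55} = {(i,55)}
  {i} × {53, 55} = {(i,53), (i,55)}
  {i, k} × {53} = {(i,53), (k,53)}
  {i, k} × {55} = {(i,55), (k,55)}
  {i} × {53, 54, 55} = {(i,53), (i,54), (i,55)}
  {i, j, k} × {53} = {(i,53), (j,53), (k,53)}
  {i, j, k} × {55} = {(i,55), (j,55), (k,55)}
  {i, k} × {53, 55} = {(i,53), (i,55), (k,53), (k,55)}
  {i, k} × {53, 54, 55} = {(i,53), (i,54), (i,55), (k,53), (k,54), (k,55)}
  {i, j, k} × {53, 55} = {(i,53), (i,55), (j,53), (j,55), (k,53), (k,55)}
  {i, j, k} × {53, 54, 55} = {(i,53), (i,54), (i,55), (j,53), (j,54), (j,55), (k,53), (k,54), (k,55)}
These 13 distinct sets form the basis B.
Close under arbitrary unions to get τ_{X×Y}; counting gives |τ_{X×Y}| = 30.


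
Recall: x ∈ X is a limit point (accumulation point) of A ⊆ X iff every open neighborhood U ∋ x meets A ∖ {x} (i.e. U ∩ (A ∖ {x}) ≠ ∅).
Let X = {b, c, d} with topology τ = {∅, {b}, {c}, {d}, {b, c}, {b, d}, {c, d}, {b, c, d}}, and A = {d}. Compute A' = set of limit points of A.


A' = ∅

For each x ∈ X, list the open sets U ∈ τ with x ∈ U, then check whether U ∩ (A ∖ {x}) ≠ ∅ for every such U.
  x = b: open {b} ∋ x has {b} ∩ (A ∖ {b}) = ∅, so x is NOT a limit point.
  x = c: open {c} ∋ x has {c} ∩ (A ∖ {c}) = ∅, so x is NOT a limit point.
  x = d: open {d} ∋ x has {d} ∩ (A ∖ {d}) = ∅, so x is NOT a limit point.
Collecting: A' = ∅.


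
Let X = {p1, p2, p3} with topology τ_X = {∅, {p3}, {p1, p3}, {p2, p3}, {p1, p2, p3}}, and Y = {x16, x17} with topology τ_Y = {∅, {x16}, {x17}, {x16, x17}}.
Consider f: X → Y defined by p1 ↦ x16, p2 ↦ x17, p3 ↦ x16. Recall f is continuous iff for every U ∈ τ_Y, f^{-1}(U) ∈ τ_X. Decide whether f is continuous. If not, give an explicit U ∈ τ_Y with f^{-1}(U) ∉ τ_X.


f is NOT continuous.

Compute f^{-1}(U) for each U ∈ τ_Y:
  U = ∅: f^{-1}(U) = ∅ ∈ τ_X ✓.
  U = {x16}: f^{-1}(U) = {p1, p3} ∈ τ_X ✓.
  U = {x17}: f^{-1}(U) = {p2} ∉ τ_X ✗.
  U = {x16, x17}: f^{-1}(U) = {p1, p2, p3} ∈ τ_X ✓.
Found U = {x17} with f^{-1}(U) = {p2} not in τ_X. Therefore f is NOT continuous.


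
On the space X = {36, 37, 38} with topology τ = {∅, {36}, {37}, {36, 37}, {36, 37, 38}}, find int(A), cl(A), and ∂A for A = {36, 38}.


int(A) = {36}, cl(A) = {36, 38}, ∂A = {38}.

Closed sets in (X, τ) are complements of opens:
  closed(X, τ) = {∅, {38}, {36, 38}, {37, 38}, {36, 37, 38}}.
int(A) = ⋃ {U ∈ τ : U ⊆ A}. Opens contained in A: ∅, {36}.
Taking the union of these: int(A) = {36}.
cl(A) = ⋂ {C closed : A ⊆ C}. Closed sets containing A: {36, 38}, {36, 37, 38}.
Intersecting these: cl(A) = {36, 38}.
∂A = cl(A) ∖ int(A) = {36, 38} ∖ {36} = {38}.


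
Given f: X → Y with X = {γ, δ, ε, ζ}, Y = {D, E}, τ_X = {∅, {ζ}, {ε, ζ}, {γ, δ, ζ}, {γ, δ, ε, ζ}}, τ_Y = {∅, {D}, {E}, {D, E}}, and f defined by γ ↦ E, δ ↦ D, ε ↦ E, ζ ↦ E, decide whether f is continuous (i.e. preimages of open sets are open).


f is NOT continuous.

Compute f^{-1}(U) for each U ∈ τ_Y:
  U = ∅: f^{-1}(U) = ∅ ∈ τ_X ✓.
  U = {D}: f^{-1}(U) = {δ} ∉ τ_X ✗.
  U = {E}: f^{-1}(U) = {γ, ε, ζ} ∉ τ_X ✗.
  U = {D, E}: f^{-1}(U) = {γ, δ, ε, ζ} ∈ τ_X ✓.
Found U = {D} with f^{-1}(U) = {δ} not in τ_X. Therefore f is NOT continuous.


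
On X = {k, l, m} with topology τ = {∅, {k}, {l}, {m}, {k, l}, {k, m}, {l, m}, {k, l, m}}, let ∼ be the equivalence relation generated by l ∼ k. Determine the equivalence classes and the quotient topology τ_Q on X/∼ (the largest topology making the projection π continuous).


X/∼ = {[k=l], [m]}; |τ_Q| = 4.

Equivalence classes: [k=l], [m].
Quotient map π: X → X/∼ sends k ↦ [k=l], l ↦ [k=l], m ↦ [m].
For each subset V ⊆ X/∼, compute π^{-1}(V) ⊆ X and check whether π^{-1}(V) ∈ τ. V is open in τ_Q iff π^{-1}(V) ∈ τ.
  V = {}: π^{-1}(V) = ∅ ∈ τ ✓.
  V = {[k=l]}: π^{-1}(V) = {k, l} ∈ τ ✓.
  V = {[m]}: π^{-1}(V) = {m} ∈ τ ✓.
  V = {[k=l], [m]}: π^{-1}(V) = {k, l, m} ∈ τ ✓.
Open sets in the quotient: τ_Q = {{}, {[k=l]}, {[m]}, {[k=l], [m]}} (4 elements).


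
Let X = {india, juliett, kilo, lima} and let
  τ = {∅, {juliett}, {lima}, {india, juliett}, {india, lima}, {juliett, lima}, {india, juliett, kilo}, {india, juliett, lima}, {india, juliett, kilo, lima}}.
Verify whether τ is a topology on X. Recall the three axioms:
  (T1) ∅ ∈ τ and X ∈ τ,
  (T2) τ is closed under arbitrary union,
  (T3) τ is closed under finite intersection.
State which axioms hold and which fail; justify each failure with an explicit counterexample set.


τ is NOT a topology on X.

Axiom (T1): ∅ ∈ τ? Yes; X ∈ τ? Yes.
Axiom (T2/T3): check pairwise unions and intersections of members of τ.
Counterexample for (T3): {india, juliett} ∩ {india, lima} = {india} ∉ τ. Therefore τ is NOT a topology.


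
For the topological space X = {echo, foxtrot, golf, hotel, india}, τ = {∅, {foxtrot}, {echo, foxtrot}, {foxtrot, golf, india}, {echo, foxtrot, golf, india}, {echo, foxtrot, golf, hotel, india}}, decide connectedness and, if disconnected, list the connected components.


(X, τ) is connected.

Find clopen sets (U ∈ τ with X ∖ U ∈ τ):
  U = ∅, X ∖ U = {echo, foxtrot, golf, hotel, india} — both open, so U is clopen.
  U = {echo, foxtrot, golf, hotel, india}, X ∖ U = ∅ — both open, so U is clopen.
Only trivial clopens (∅ and X) exist, so (X, τ) is connected.
Compute connected components by grouping points that agree on all clopens:
  component: {echo, foxtrot, golf, hotel, india}


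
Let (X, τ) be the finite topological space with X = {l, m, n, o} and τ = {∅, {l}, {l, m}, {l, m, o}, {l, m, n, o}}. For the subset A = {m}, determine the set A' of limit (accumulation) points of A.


A' = {n, o}

For each x ∈ X, list the open sets U ∈ τ with x ∈ U, then check whether U ∩ (A ∖ {x}) ≠ ∅ for every such U.
  x = l: open {l} ∋ x has {l} ∩ (A ∖ {l}) = ∅, so x is NOT a limit point.
  x = m: open {l, m} ∋ x has {l, m} ∩ (A ∖ {m}) = ∅, so x is NOT a limit point.
  x = n: opens ∋ x are {l, m, n, o}; each meets A ∖ {n}, so x IS a limit point.
  x = o: opens ∋ x are {l, m, o}, {l, m, n, o}; each meets A ∖ {o}, so x IS a limit point.
Collecting: A' = {n, o}.


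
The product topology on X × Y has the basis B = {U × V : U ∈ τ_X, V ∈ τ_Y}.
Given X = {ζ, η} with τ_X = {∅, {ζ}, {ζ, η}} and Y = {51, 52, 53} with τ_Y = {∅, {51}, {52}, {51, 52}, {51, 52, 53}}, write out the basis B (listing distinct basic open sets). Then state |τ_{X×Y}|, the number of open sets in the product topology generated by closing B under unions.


Basis B = {∅ × ∅, {ζ} × {51}, {ζ} × {52}, {ζ} × {51, 52}, {ζ, η} × {51}, {ζ, η} × {52}, {ζ} × {51, 52, 53}, {ζ, η} × {51, 52}, {ζ, η} × {51, 52, 53}}; |τ_{X×Y}| = 14.

Enumerate products U × V with U ∈ τ_X, V ∈ τ_Y (deduplicated):
  ∅ × ∅ = {} (∅)
  {ζ} × {51} = {(ζ,51)}
  {ζ} × {52} = {(ζ,52)}
  {ζ} × {51, 52} = {(ζ,51), (ζ,52)}
  {ζ, η} × {51} = {(ζ,51), (η,51)}
  {ζ, η} × {52} = {(ζ,52), (η,52)}
  {ζ} × {51, 52, 53} = {(ζ,51), (ζ,52), (ζ,53)}
  {ζ, η} × {51, 52} = {(ζ,51), (ζ,52), (η,51), (η,52)}
  {ζ, η} × {51, 52, 53} = {(ζ,51), (ζ,52), (ζ,53), (η,51), (η,52), (η,53)}
These 9 distinct sets form the basis B.
Close under arbitrary unions to get τ_{X×Y}; counting gives |τ_{X×Y}| = 14.


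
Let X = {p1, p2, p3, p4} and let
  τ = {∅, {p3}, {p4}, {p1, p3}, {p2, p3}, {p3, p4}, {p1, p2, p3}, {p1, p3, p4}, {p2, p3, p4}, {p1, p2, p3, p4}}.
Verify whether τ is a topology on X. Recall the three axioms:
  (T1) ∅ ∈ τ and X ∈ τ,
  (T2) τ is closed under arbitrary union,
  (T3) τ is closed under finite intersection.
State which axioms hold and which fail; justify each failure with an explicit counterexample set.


τ IS a topology on X.

Axiom (T1): ∅ ∈ τ? Yes; X ∈ τ? Yes.
Axiom (T2/T3): check pairwise unions and intersections of members of τ.
All pairwise intersections and unions checked — each lies in τ. Therefore τ satisfies (T1), (T2), (T3): it IS a topology on X.


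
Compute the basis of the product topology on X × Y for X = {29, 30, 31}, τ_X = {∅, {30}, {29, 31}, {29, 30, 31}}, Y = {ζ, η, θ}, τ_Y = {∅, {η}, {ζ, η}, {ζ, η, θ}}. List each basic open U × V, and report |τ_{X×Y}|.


Basis B = {∅ × ∅, {30} × {η}, {29, 31} × {η}, {30} × {ζ, η}, {29, 30, 31} × {η}, {30} × {ζ, η, θ}, {29, 31} × {ζ, η}, {29, 31} × {ζ, η, θ}, {29, 30, 31} × {ζ, η}, {29, 30, 31} × {ζ, η, θ}}; |τ_{X×Y}| = 16.

Enumerate products U × V with U ∈ τ_X, V ∈ τ_Y (deduplicated):
  ∅ × ∅ = {} (∅)
  {30} × {η} = {(30,η)}
  {29, 31} × {η} = {(29,η), (31,η)}
  {30} × {ζ, η} = {(30,ζ), (30,η)}
  {29, 30, 31} × {η} = {(29,η), (30,η), (31,η)}
  {30} × {ζ, η, θ} = {(30,ζ), (30,η), (30,θ)}
  {29, 31} × {ζ, η} = {(29,ζ), (29,η), (31,ζ), (31,η)}
  {29, 31} × {ζ, η, θ} = {(29,ζ), (29,η), (29,θ), (31,ζ), (31,η), (31,θ)}
  {29, 30, 31} × {ζ, η} = {(29,ζ), (29,η), (30,ζ), (30,η), (31,ζ), (31,η)}
  {29, 30, 31} × {ζ, η, θ} = {(29,ζ), (29,η), (29,θ), (30,ζ), (30,η), (30,θ), (31,ζ), (31,η), (31,θ)}
These 10 distinct sets form the basis B.
Close under arbitrary unions to get τ_{X×Y}; counting gives |τ_{X×Y}| = 16.


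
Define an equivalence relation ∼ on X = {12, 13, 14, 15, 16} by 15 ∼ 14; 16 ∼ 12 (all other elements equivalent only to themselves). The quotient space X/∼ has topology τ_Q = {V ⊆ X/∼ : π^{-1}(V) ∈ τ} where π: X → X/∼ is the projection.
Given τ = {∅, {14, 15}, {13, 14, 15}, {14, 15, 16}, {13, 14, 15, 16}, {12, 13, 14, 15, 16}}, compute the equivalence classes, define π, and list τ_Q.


X/∼ = {[12=16], [13], [14=15]}; |τ_Q| = 4.

Equivalence classes: [12=16], [13], [14=15].
Quotient map π: X → X/∼ sends 12 ↦ [12=16], 13 ↦ [13], 14 ↦ [14=15], 15 ↦ [14=15], 16 ↦ [12=16].
For each subset V ⊆ X/∼, compute π^{-1}(V) ⊆ X and check whether π^{-1}(V) ∈ τ. V is open in τ_Q iff π^{-1}(V) ∈ τ.
  V = {}: π^{-1}(V) = ∅ ∈ τ ✓.
  V = {[12=16]}: π^{-1}(V) = {12, 16} ∉ τ ✗.
  V = {[13]}: π^{-1}(V) = {13} ∉ τ ✗.
  V = {[12=16], [13]}: π^{-1}(V) = {12, 13, 16} ∉ τ ✗.
  V = {[14=15]}: π^{-1}(V) = {14, 15} ∈ τ ✓.
  V = {[12=16], [14=15]}: π^{-1}(V) = {12, 14, 15, 16} ∉ τ ✗.
  V = {[13], [14=15]}: π^{-1}(V) = {13, 14, 15} ∈ τ ✓.
  V = {[12=16], [13], [14=15]}: π^{-1}(V) = {12, 13, 14, 15, 16} ∈ τ ✓.
Open sets in the quotient: τ_Q = {{}, {[14=15]}, {[13], [14=15]}, {[12=16], [13], [14=15]}} (4 elements).


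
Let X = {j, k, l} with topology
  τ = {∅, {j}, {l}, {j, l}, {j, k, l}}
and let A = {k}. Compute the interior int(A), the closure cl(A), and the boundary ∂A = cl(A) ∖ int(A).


int(A) = ∅, cl(A) = {k}, ∂A = {k}.

Closed sets in (X, τ) are complements of opens:
  closed(X, τ) = {∅, {k}, {j, k}, {k, l}, {j, k, l}}.
int(A) = ⋃ {U ∈ τ : U ⊆ A}. Opens contained in A: ∅.
Taking the union of these: int(A) = ∅.
cl(A) = ⋂ {C closed : A ⊆ C}. Closed sets containing A: {k}, {j, k}, {k, l}, {j, k, l}.
Intersecting these: cl(A) = {k}.
∂A = cl(A) ∖ int(A) = {k} ∖ ∅ = {k}.


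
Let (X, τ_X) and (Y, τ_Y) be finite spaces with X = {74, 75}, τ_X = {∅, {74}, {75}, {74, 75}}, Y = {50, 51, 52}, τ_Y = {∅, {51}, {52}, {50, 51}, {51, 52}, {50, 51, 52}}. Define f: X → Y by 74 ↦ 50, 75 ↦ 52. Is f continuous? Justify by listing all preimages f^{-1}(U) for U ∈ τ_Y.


f IS continuous.

Compute f^{-1}(U) for each U ∈ τ_Y:
  U = ∅: f^{-1}(U) = ∅ ∈ τ_X ✓.
  U = {51}: f^{-1}(U) = ∅ ∈ τ_X ✓.
  U = {52}: f^{-1}(U) = {75} ∈ τ_X ✓.
  U = {50, 51}: f^{-1}(U) = {74} ∈ τ_X ✓.
  U = {51, 52}: f^{-1}(U) = {75} ∈ τ_X ✓.
  U = {50, 51, 52}: f^{-1}(U) = {74, 75} ∈ τ_X ✓.
Every preimage lies in τ_X, so f IS continuous.


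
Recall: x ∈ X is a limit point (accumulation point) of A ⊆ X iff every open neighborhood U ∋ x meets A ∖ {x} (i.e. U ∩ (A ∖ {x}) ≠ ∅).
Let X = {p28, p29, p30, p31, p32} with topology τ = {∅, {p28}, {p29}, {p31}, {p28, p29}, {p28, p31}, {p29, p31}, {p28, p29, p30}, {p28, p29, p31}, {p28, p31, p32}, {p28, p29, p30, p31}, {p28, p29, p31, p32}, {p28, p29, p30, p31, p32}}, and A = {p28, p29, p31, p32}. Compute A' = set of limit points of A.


A' = {p30, p32}

For each x ∈ X, list the open sets U ∈ τ with x ∈ U, then check whether U ∩ (A ∖ {x}) ≠ ∅ for every such U.
  x = p28: open {p28} ∋ x has {p28} ∩ (A ∖ {p28}) = ∅, so x is NOT a limit point.
  x = p29: open {p29} ∋ x has {p29} ∩ (A ∖ {p29}) = ∅, so x is NOT a limit point.
  x = p30: opens ∋ x are {p28, p29, p30}, {p28, p29, p30, p31}, {p28, p29, p30, p31, p32}; each meets A ∖ {p30}, so x IS a limit point.
  x = p31: open {p31} ∋ x has {p31} ∩ (A ∖ {p31}) = ∅, so x is NOT a limit point.
  x = p32: opens ∋ x are {p28, p31, p32}, {p28, p29, p31, p32}, {p28, p29, p30, p31, p32}; each meets A ∖ {p32}, so x IS a limit point.
Collecting: A' = {p30, p32}.
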